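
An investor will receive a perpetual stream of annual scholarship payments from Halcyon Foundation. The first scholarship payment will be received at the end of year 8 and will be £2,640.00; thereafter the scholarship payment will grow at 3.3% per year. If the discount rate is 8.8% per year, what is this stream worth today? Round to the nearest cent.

Value at end of year 7: C₁ / (r − g) = £2,640.00 / (0.088 − 0.033) = £48,000.0000
Discount to today: PV = £48,000.0000 / (1 + 0.088)^7 = £48,000.0000 / 1.804689 = £26,597.39

£26597.39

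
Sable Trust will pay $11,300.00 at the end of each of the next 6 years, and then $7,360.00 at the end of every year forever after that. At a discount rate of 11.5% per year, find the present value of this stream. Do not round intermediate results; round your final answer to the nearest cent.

$80430.96

PV of 6-year annuity: $11,300.00 × [1 − (1+0.115)^−6] / 0.115 = 47124.32257
Perpetuity value at year 6: $7,360.00 / 0.115 = 64000.00000
PV of perpetuity: 64000.00000 / (1+0.115)^6 = 33306.63592
Total PV = 47124.32257 + 33306.63592 = 80430.95849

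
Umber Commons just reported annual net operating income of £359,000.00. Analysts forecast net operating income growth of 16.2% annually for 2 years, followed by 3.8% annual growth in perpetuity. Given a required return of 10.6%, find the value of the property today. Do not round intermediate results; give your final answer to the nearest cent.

£6822470.22

D_1 = 417158.00000
D_2 = 484737.59600
Terminal value at year 2: TV = D_2×(1+g_2)/(r−g_2) = 503157.62465/0.068 = 7399376.83306
P_0 = D_1/(1+r)^1 + D_2/(1+r)^2 + TV/(1+r)^2
    = 377177.21519 + 396274.79571 + 6049018.20504 = 6822470.21593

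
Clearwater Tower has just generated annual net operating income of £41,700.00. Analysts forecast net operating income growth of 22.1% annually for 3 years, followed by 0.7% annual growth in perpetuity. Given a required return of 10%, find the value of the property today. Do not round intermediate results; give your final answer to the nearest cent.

D_1 = 50915.70000
D_2 = 62168.06970
D_3 = 75907.21310
Terminal value at year 3: TV = D_3×(1+g_2)/(r−g_2) = 76438.56360/0.093 = 821920.03866
P_0 = D_1/(1+r)^1 + D_2/(1+r)^2 + D_3/(1+r)^3 + TV/(1+r)^3
    = 46287.00000 + 51378.57000 + 57030.21270 + 617520.69020 = 772216.47290

£772216.47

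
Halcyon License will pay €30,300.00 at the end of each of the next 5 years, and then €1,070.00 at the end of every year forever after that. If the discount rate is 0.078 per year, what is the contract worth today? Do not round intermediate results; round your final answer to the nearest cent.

€131042.65

PV of 5-year annuity: €30,300.00 × [1 − (1+0.078)^−5] / 0.078 = 121619.51727
Perpetuity value at year 5: €1,070.00 / 0.078 = 13717.94872
PV of perpetuity: 13717.94872 / (1+0.078)^5 = 9423.13408
Total PV = 121619.51727 + 9423.13408 = 131042.65135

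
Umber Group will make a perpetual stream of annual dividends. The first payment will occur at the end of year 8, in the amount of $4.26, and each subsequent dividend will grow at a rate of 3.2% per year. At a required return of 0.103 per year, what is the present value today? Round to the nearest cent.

$30.21

Value at end of year 7: C₁ / (r − g) = $4.26 / (0.103 − 0.032) = $60.0000
Discount to today: PV = $60.0000 / (1 + 0.103)^7 = $60.0000 / 1.986226 = $30.21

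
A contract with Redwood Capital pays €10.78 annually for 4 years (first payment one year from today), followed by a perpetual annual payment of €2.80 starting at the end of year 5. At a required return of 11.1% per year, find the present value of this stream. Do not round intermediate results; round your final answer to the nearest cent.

PV of 4-year annuity: €10.78 × [1 − (1+0.111)^−4] / 0.111 = 33.37308
Perpetuity value at year 4: €2.80 / 0.111 = 25.22523
PV of perpetuity: 25.22523 / (1+0.111)^4 = 16.55689
Total PV = 33.37308 + 16.55689 = 49.92997

€49.93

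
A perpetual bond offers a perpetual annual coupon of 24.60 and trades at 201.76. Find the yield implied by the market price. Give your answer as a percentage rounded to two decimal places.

P = C/r ⇒ r = C/P = 24.60/201.76 = 0.121927

12.19%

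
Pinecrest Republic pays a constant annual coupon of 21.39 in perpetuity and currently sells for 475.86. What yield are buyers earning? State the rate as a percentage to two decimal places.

4.50%

P = C/r ⇒ r = C/P = 21.39/475.86 = 0.044950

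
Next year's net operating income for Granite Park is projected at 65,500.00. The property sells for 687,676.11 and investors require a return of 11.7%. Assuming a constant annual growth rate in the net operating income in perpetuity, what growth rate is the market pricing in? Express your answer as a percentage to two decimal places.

2.18%

P = D₁/(r−g) ⇒ g = r − D₁/P = 0.117 − 65,500.00/687,676.11 = 0.021752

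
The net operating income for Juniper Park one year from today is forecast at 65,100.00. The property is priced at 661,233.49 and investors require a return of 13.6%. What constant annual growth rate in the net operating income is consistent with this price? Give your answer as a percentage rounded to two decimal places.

P = D₁/(r−g) ⇒ g = r − D₁/P = 0.136 − 65,100.00/661,233.49 = 0.037548

3.75%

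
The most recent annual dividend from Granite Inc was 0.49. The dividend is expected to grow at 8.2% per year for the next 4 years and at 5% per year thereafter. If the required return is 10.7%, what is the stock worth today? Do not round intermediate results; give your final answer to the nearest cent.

10.09

D_1 = 0.53018
D_2 = 0.57365
D_3 = 0.62069
D_4 = 0.67159
Terminal value at year 4: TV = D_4×(1+g_2)/(r−g_2) = 0.70517/0.057 = 12.37142
P_0 = D_1/(1+r)^1 + D_2/(1+r)^2 + D_3/(1+r)^3 + D_4/(1+r)^4 + TV/(1+r)^4
    = 0.47893 + 0.46812 + 0.45755 + 0.44721 + 8.23814 = 10.08995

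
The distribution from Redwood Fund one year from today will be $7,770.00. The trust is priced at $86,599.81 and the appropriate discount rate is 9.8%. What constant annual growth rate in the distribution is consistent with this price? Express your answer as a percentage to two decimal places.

0.83%

P = D₁/(r−g) ⇒ g = r − D₁/P = 0.098 − $7,770.00/$86,599.81 = 0.008277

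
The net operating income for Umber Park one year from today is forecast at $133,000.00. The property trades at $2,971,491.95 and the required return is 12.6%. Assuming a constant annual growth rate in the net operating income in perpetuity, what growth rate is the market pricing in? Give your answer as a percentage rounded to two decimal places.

8.12%

P = D₁/(r−g) ⇒ g = r − D₁/P = 0.126 − $133,000.00/$2,971,491.95 = 0.081241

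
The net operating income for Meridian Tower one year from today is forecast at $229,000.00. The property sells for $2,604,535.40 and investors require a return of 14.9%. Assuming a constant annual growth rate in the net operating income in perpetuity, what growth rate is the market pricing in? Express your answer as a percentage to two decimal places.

P = D₁/(r−g) ⇒ g = r − D₁/P = 0.149 − $229,000.00/$2,604,535.40 = 0.061076

6.11%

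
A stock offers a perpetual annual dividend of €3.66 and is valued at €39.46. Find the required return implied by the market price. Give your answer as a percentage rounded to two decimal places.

9.28%

P = C/r ⇒ r = C/P = €3.66/€39.46 = 0.092752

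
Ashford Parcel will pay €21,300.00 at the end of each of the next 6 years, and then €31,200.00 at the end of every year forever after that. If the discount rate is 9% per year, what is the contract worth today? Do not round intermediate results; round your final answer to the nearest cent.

€302256.07

PV of 6-year annuity: €21,300.00 × [1 − (1+0.09)^−6] / 0.09 = 95550.06597
Perpetuity value at year 6: €31,200.00 / 0.09 = 346666.66667
PV of perpetuity: 346666.66667 / (1+0.09)^6 = 206706.00665
Total PV = 95550.06597 + 206706.00665 = 302256.07262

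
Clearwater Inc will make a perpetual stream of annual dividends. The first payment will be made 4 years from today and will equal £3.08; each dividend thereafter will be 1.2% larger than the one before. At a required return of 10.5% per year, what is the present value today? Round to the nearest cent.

Value at end of year 3: C₁ / (r − g) = £3.08 / (0.105 − 0.012) = £33.1183
Discount to today: PV = £33.1183 / (1 + 0.105)^3 = £33.1183 / 1.349233 = £24.55

£24.55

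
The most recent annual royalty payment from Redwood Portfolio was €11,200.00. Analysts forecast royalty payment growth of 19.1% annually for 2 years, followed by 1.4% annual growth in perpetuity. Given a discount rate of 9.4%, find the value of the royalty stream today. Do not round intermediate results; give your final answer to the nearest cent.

€193717.13

D_1 = 13339.20000
D_2 = 15886.98720
Terminal value at year 2: TV = D_2×(1+g_2)/(r−g_2) = 16109.40502/0.08 = 201367.56276
P_0 = D_1/(1+r)^1 + D_2/(1+r)^2 + TV/(1+r)^2
    = 12193.05302 + 13274.15552 + 168249.92126 = 193717.12980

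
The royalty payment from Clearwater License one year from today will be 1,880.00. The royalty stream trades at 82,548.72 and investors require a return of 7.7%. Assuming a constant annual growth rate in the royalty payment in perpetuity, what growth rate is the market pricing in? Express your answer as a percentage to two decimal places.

5.42%

P = D₁/(r−g) ⇒ g = r − D₁/P = 0.077 − 1,880.00/82,548.72 = 0.054226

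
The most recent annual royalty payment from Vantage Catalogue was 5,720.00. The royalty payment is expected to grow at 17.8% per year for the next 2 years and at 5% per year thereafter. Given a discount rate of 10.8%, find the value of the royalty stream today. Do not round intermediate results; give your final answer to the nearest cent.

D_1 = 6738.16000
D_2 = 7937.55248
Terminal value at year 2: TV = D_2×(1+g_2)/(r−g_2) = 8334.43010/0.058 = 143697.07076
P_0 = D_1/(1+r)^1 + D_2/(1+r)^2 + TV/(1+r)^2
    = 6081.37184 + 6465.57403 + 117049.18509 = 129596.13096

129596.13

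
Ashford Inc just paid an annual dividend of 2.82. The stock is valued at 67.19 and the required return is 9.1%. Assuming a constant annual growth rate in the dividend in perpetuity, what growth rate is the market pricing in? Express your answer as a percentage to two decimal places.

4.71%

P = D₀(1+g)/(r−g) ⇒ P(r−g) = D₀(1+g) ⇒ g(P+D₀) = P·r − D₀
g = (P·r − D₀)/(P + D₀) = (67.19×0.091 − 2.82) / (67.19 + 2.82) = 0.047055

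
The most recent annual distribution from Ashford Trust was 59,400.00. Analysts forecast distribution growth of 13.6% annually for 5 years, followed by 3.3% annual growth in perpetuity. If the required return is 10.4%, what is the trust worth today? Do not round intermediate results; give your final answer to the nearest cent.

D_1 = 67478.40000
D_2 = 76655.46240
D_3 = 87080.60529
D_4 = 98923.56761
D_5 = 112377.17280
Terminal value at year 5: TV = D_5×(1+g_2)/(r−g_2) = 116085.61950/0.071 = 1635008.72538
P_0 = D_1/(1+r)^1 + D_2/(1+r)^2 + D_3/(1+r)^3 + D_4/(1+r)^4 + D_5/(1+r)^5 + TV/(1+r)^5
    = 61121.73913 + 62893.38374 + 64716.38037 + 66592.21749 + 68522.42669 + 996953.05308 = 1320799.20050

1320799.20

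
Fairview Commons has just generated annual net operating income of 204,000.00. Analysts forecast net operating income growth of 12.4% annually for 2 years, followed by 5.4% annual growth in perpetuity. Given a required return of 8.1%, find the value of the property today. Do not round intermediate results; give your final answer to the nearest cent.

D_1 = 229296.00000
D_2 = 257728.70400
Terminal value at year 2: TV = D_2×(1+g_2)/(r−g_2) = 271646.05402/0.027 = 10060964.96356
P_0 = D_1/(1+r)^1 + D_2/(1+r)^2 + TV/(1+r)^2
    = 212114.70860 + 220552.20395 + 8609704.55420 = 9042371.46675

9042371.47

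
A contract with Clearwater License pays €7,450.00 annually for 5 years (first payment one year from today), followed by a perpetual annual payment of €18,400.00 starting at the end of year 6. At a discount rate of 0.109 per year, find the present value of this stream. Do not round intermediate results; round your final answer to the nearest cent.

€128235.26

PV of 5-year annuity: €7,450.00 × [1 − (1+0.109)^−5] / 0.109 = 27603.83758
Perpetuity value at year 5: €18,400.00 / 0.109 = 168807.33945
PV of perpetuity: 168807.33945 / (1+0.109)^5 = 100631.41845
Total PV = 27603.83758 + 100631.41845 = 128235.25603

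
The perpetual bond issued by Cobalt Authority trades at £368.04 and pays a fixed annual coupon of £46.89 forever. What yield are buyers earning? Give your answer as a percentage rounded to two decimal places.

12.74%

P = C/r ⇒ r = C/P = £46.89/£368.04 = 0.127405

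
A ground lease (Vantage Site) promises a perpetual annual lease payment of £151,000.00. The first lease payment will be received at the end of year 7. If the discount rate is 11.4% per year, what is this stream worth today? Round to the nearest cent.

Value at end of year 6: C / r = £151,000.00 / 0.114 = £1,324,561.4035
Discount to today: PV = £1,324,561.4035 / (1 + 0.114)^6 = £1,324,561.4035 / 1.911222 = £693,044.23

£693044.23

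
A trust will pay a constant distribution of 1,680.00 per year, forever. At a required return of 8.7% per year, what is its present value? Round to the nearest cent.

19310.34

Level perpetuity: PV = C / r = 1,680.00 / 0.087 = 19,310.34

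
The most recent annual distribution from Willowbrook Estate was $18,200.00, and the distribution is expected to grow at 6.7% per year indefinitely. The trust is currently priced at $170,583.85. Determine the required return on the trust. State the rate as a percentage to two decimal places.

18.08%

D₁ = $18,200.00 × 1.067 = $19,419.4000
P = D₁/(r − g) ⇒ r = D₁/P + g = $19,419.4000/$170,583.85 + 0.067 = 0.113841 + 0.067 = 0.180841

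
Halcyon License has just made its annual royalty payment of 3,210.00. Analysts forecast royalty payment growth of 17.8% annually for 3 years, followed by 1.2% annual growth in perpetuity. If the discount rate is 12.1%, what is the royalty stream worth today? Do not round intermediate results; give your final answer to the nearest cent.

D_1 = 3781.38000
D_2 = 4454.46564
D_3 = 5247.36052
Terminal value at year 3: TV = D_3×(1+g_2)/(r−g_2) = 5310.32885/0.109 = 48718.61330
P_0 = D_1/(1+r)^1 + D_2/(1+r)^2 + D_3/(1+r)^3 + TV/(1+r)^3
    = 3373.22034 + 3544.74002 + 3724.98104 + 34584.22759 = 45227.16898

45227.17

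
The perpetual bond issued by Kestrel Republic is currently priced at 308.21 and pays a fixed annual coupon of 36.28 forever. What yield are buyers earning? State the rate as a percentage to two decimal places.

P = C/r ⇒ r = C/P = 36.28/308.21 = 0.117712

11.77%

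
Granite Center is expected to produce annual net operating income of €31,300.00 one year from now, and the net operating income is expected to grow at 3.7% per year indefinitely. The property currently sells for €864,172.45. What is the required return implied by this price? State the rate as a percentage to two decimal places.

P = D₁/(r − g) ⇒ r = D₁/P + g = €31,300.0000/€864,172.45 + 0.037 = 0.036220 + 0.037 = 0.073220

7.32%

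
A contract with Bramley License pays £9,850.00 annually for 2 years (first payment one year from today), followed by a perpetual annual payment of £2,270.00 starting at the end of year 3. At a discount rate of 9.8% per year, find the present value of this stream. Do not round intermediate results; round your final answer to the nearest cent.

£36354.03

PV of 2-year annuity: £9,850.00 × [1 − (1+0.098)^−2] / 0.098 = 17141.03470
Perpetuity value at year 2: £2,270.00 / 0.098 = 23163.26531
PV of perpetuity: 23163.26531 / (1+0.098)^2 = 19212.99640
Total PV = 17141.03470 + 19212.99640 = 36354.03110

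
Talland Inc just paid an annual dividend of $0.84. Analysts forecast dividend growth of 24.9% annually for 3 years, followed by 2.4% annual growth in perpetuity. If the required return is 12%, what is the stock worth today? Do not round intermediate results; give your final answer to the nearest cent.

D_1 = 1.04916
D_2 = 1.31040
D_3 = 1.63669
Terminal value at year 3: TV = D_3×(1+g_2)/(r−g_2) = 1.67597/0.096 = 17.45803
P_0 = D_1/(1+r)^1 + D_2/(1+r)^2 + D_3/(1+r)^3 + TV/(1+r)^3
    = 0.93675 + 1.04464 + 1.16496 + 12.42628 = 15.57264

$15.57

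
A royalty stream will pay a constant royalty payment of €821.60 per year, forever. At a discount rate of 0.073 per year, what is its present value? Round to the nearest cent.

€11254.79

Level perpetuity: PV = C / r = €821.60 / 0.073 = €11,254.79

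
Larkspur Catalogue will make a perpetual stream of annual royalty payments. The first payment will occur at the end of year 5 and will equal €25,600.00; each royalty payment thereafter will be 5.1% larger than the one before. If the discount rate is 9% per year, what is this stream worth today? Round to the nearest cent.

€465017.57

Value at end of year 4: C₁ / (r − g) = €25,600.00 / (0.09 − 0.051) = €656,410.2564
Discount to today: PV = €656,410.2564 / (1 + 0.09)^4 = €656,410.2564 / 1.411582 = €465,017.57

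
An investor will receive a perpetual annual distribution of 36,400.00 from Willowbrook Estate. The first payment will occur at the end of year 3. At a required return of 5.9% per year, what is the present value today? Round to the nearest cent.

Value at end of year 2: C / r = 36,400.00 / 0.059 = 616,949.1525
Discount to today: PV = 616,949.1525 / (1 + 0.059)^2 = 616,949.1525 / 1.121481 = 550,120.02

550120.02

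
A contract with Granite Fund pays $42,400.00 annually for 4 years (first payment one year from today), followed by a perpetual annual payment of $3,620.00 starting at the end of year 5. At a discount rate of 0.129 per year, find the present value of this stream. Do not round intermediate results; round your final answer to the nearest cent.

PV of 4-year annuity: $42,400.00 × [1 − (1+0.129)^−4] / 0.129 = 126380.07632
Perpetuity value at year 4: $3,620.00 / 0.129 = 28062.01550
PV of perpetuity: 28062.01550 / (1+0.129)^4 = 17272.01842
Total PV = 126380.07632 + 17272.01842 = 143652.09474

$143652.09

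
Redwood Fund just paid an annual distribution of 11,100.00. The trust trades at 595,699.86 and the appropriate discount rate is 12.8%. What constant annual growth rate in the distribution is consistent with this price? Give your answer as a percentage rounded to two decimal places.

10.74%

P = D₀(1+g)/(r−g) ⇒ P(r−g) = D₀(1+g) ⇒ g(P+D₀) = P·r − D₀
g = (P·r − D₀)/(P + D₀) = (595,699.86×0.128 − 11,100.00) / (595,699.86 + 11,100.00) = 0.107366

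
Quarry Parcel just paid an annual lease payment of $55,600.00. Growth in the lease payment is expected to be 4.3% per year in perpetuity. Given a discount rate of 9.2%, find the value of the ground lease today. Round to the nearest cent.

D₁ = D₀ × (1 + g) = $55,600.00 × 1.043 = $57,990.8000
Growing perpetuity: P = D₁ / (r − g) = $57,990.8000 / (0.092 − 0.043) = $1,183,485.71

$1183485.71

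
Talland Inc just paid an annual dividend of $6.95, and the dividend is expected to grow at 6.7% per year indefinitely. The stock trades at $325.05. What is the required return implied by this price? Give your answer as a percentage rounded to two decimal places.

8.98%

D₁ = $6.95 × 1.067 = $7.4157
P = D₁/(r − g) ⇒ r = D₁/P + g = $7.4157/$325.05 + 0.067 = 0.022814 + 0.067 = 0.089814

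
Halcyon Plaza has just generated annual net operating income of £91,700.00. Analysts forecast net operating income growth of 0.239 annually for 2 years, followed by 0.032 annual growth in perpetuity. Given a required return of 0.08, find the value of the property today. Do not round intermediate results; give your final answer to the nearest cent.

D_1 = 113616.30000
D_2 = 140770.59570
Terminal value at year 2: TV = D_2×(1+g_2)/(r−g_2) = 145275.25476/0.048 = 3026567.80755
P_0 = D_1/(1+r)^1 + D_2/(1+r)^2 + TV/(1+r)^2
    = 105200.27778 + 120688.09645 + 2594794.07369 = 2820682.44792

£2820682.45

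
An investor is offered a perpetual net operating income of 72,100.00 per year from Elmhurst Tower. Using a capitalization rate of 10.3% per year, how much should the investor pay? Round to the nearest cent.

700000.00

Level perpetuity: PV = C / r = 72,100.00 / 0.103 = 700,000.00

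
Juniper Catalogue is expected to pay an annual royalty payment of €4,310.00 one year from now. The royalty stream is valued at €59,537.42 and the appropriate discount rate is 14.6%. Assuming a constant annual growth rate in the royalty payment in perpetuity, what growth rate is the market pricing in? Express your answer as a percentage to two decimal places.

P = D₁/(r−g) ⇒ g = r − D₁/P = 0.146 − €4,310.00/€59,537.42 = 0.073609

7.36%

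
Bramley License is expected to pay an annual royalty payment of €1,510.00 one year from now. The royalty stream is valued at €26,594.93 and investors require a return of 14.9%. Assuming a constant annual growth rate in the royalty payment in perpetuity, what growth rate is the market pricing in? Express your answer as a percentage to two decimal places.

9.22%

P = D₁/(r−g) ⇒ g = r − D₁/P = 0.149 − €1,510.00/€26,594.93 = 0.092222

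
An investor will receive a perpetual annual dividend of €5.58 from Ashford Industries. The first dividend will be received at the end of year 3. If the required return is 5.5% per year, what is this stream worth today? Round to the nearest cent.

Value at end of year 2: C / r = €5.58 / 0.055 = €101.4545
Discount to today: PV = €101.4545 / (1 + 0.055)^2 = €101.4545 / 1.113025 = €91.15

€91.15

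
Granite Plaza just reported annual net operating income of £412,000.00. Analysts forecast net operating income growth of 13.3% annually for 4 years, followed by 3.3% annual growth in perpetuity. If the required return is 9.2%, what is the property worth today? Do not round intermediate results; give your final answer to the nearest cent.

£10167996.87

D_1 = 466796.00000
D_2 = 528879.86800
D_3 = 599220.89044
D_4 = 678917.26887
Terminal value at year 4: TV = D_4×(1+g_2)/(r−g_2) = 701321.53875/0.059 = 11886805.74146
P_0 = D_1/(1+r)^1 + D_2/(1+r)^2 + D_3/(1+r)^3 + D_4/(1+r)^4 + TV/(1+r)^4
    = 427468.86447 + 443518.51964 + 460170.77175 + 477448.24578 + 8359390.47270 = 10167996.87433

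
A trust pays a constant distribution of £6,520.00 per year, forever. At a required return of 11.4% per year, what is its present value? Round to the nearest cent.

£57192.98

Level perpetuity: PV = C / r = £6,520.00 / 0.114 = £57,192.98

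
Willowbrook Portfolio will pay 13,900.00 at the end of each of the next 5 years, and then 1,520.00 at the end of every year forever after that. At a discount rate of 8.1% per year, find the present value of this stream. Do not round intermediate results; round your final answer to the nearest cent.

68065.18

PV of 5-year annuity: 13,900.00 × [1 − (1+0.081)^−5] / 0.081 = 55352.70315
Perpetuity value at year 5: 1,520.00 / 0.081 = 18765.43210
PV of perpetuity: 18765.43210 / (1+0.081)^5 = 12712.47463
Total PV = 55352.70315 + 12712.47463 = 68065.17778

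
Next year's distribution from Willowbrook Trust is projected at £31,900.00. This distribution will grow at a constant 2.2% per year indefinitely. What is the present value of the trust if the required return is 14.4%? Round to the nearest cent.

£261475.41

Growing perpetuity: P = D₁ / (r − g) = £31,900.0000 / (0.144 − 0.022) = £261,475.41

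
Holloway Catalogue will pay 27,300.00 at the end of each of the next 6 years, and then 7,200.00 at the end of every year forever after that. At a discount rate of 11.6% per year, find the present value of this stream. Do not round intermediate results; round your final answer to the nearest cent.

145652.99

PV of 6-year annuity: 27,300.00 × [1 − (1+0.116)^−6] / 0.116 = 113524.57653
Perpetuity value at year 6: 7,200.00 / 0.116 = 62068.96552
PV of perpetuity: 62068.96552 / (1+0.116)^6 = 32128.41786
Total PV = 113524.57653 + 32128.41786 = 145652.99439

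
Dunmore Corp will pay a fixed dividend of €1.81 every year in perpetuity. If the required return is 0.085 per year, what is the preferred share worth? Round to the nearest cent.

Level perpetuity: PV = C / r = €1.81 / 0.085 = €21.29

€21.29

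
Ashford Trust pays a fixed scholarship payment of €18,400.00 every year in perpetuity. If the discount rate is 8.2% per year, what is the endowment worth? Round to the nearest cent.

€224390.24

Level perpetuity: PV = C / r = €18,400.00 / 0.082 = €224,390.24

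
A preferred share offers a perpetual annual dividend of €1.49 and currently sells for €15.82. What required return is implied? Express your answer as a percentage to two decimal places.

P = C/r ⇒ r = C/P = €1.49/€15.82 = 0.094185

9.42%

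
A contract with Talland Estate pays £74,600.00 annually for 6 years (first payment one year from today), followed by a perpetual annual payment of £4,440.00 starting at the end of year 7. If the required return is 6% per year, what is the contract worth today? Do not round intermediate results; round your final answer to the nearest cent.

PV of 6-year annuity: £74,600.00 × [1 − (1+0.06)^−6] / 0.06 = 366832.39472
Perpetuity value at year 6: £4,440.00 / 0.06 = 74000.00000
PV of perpetuity: 74000.00000 / (1+0.06)^6 = 52167.07999
Total PV = 366832.39472 + 52167.07999 = 418999.47471

£418999.47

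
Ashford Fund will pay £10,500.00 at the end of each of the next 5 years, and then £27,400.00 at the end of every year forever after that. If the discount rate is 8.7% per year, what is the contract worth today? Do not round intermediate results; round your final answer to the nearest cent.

£248692.53

PV of 5-year annuity: £10,500.00 × [1 − (1+0.087)^−5] / 0.087 = 41161.24036
Perpetuity value at year 5: £27,400.00 / 0.087 = 314942.52874
PV of perpetuity: 314942.52874 / (1+0.087)^5 = 207531.29198
Total PV = 41161.24036 + 207531.29198 = 248692.53234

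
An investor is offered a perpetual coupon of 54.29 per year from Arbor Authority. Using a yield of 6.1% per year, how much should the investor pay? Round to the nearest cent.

Level perpetuity: PV = C / r = 54.29 / 0.061 = 890.00

890.00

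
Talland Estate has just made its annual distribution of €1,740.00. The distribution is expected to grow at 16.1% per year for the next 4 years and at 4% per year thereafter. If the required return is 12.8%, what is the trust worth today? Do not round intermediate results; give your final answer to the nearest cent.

€30561.85

D_1 = 2020.14000
D_2 = 2345.38254
D_3 = 2722.98913
D_4 = 3161.39038
Terminal value at year 4: TV = D_4×(1+g_2)/(r−g_2) = 3287.84599/0.088 = 37361.88629
P_0 = D_1/(1+r)^1 + D_2/(1+r)^2 + D_3/(1+r)^3 + D_4/(1+r)^4 + TV/(1+r)^4
    = 1790.90426 + 1843.29773 + 1897.22399 + 1952.72789 + 23077.69322 = 30561.84709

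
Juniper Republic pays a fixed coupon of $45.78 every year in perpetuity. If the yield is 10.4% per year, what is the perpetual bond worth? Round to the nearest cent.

$440.19

Level perpetuity: PV = C / r = $45.78 / 0.104 = $440.19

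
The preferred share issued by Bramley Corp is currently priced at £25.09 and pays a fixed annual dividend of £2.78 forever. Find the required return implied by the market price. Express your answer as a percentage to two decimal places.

P = C/r ⇒ r = C/P = £2.78/£25.09 = 0.110801

11.08%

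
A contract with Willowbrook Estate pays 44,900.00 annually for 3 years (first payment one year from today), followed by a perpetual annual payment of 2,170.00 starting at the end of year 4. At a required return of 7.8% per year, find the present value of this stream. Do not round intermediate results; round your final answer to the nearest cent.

PV of 3-year annuity: 44,900.00 × [1 − (1+0.078)^−3] / 0.078 = 116130.50858
Perpetuity value at year 3: 2,170.00 / 0.078 = 27820.51282
PV of perpetuity: 27820.51282 / (1+0.078)^3 = 22207.96931
Total PV = 116130.50858 + 22207.96931 = 138338.47789

138338.48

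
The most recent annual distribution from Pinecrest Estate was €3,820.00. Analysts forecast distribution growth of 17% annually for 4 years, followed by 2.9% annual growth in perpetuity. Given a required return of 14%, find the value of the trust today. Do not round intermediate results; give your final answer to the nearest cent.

D_1 = 4469.40000
D_2 = 5229.19800
D_3 = 6118.16166
D_4 = 7158.24914
Terminal value at year 4: TV = D_4×(1+g_2)/(r−g_2) = 7365.83837/0.111 = 66358.90421
P_0 = D_1/(1+r)^1 + D_2/(1+r)^2 + D_3/(1+r)^3 + D_4/(1+r)^4 + TV/(1+r)^4
    = 3920.52632 + 4023.69806 + 4129.58485 + 4238.25814 + 39289.79841 = 55601.86578

€55601.87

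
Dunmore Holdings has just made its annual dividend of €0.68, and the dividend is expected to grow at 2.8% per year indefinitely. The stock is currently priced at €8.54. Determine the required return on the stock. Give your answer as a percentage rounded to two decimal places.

D₁ = €0.68 × 1.028 = €0.6990
P = D₁/(r − g) ⇒ r = D₁/P + g = €0.6990/€8.54 + 0.028 = 0.081855 + 0.028 = 0.109855

10.99%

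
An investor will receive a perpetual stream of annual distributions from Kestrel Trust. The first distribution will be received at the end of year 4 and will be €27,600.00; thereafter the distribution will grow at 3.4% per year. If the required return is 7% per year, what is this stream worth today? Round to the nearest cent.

€625828.37

Value at end of year 3: C₁ / (r − g) = €27,600.00 / (0.07 − 0.034) = €766,666.6667
Discount to today: PV = €766,666.6667 / (1 + 0.07)^3 = €766,666.6667 / 1.225043 = €625,828.37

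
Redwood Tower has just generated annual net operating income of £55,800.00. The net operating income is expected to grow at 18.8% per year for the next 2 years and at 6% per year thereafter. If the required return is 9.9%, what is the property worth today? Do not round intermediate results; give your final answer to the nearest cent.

D_1 = 66290.40000
D_2 = 78752.99520
Terminal value at year 2: TV = D_2×(1+g_2)/(r−g_2) = 83478.17491/0.039 = 2140466.02338
P_0 = D_1/(1+r)^1 + D_2/(1+r)^2 + TV/(1+r)^2
    = 60318.83530 + 65203.61815 + 1772200.90345 = 1897723.35690

£1897723.36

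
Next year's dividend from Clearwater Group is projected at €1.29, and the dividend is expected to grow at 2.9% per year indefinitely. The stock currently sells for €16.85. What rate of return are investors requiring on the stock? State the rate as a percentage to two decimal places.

P = D₁/(r − g) ⇒ r = D₁/P + g = €1.2900/€16.85 + 0.029 = 0.076558 + 0.029 = 0.105558

10.56%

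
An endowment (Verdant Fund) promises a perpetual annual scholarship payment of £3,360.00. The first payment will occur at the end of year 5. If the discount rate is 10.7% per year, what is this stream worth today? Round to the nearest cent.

£20910.53

Value at end of year 4: C / r = £3,360.00 / 0.107 = £31,401.8692
Discount to today: PV = £31,401.8692 / (1 + 0.107)^4 = £31,401.8692 / 1.501725 = £20,910.53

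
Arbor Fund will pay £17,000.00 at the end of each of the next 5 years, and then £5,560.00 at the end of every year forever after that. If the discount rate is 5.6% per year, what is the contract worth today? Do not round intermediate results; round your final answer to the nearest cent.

PV of 5-year annuity: £17,000.00 × [1 − (1+0.056)^−5] / 0.056 = 72396.19591
Perpetuity value at year 5: £5,560.00 / 0.056 = 99285.71429
PV of perpetuity: 99285.71429 / (1+0.056)^5 = 75607.89962
Total PV = 72396.19591 + 75607.89962 = 148004.09553

£148004.10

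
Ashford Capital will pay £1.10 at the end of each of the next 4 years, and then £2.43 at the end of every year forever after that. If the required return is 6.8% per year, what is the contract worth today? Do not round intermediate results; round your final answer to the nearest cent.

PV of 4-year annuity: £1.10 × [1 − (1+0.068)^−4] / 0.068 = 3.74282
Perpetuity value at year 4: £2.43 / 0.068 = 35.73529
PV of perpetuity: 35.73529 / (1+0.068)^4 = 27.46707
Total PV = 3.74282 + 27.46707 = 31.20989

£31.21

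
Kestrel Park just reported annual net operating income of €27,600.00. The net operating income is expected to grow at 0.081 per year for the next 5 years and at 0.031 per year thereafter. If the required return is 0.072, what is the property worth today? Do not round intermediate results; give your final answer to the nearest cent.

D_1 = 29835.60000
D_2 = 32252.28360
D_3 = 34864.71857
D_4 = 37688.76078
D_5 = 40741.55040
Terminal value at year 5: TV = D_5×(1+g_2)/(r−g_2) = 42004.53846/0.041 = 1024500.93808
P_0 = D_1/(1+r)^1 + D_2/(1+r)^2 + D_3/(1+r)^3 + D_4/(1+r)^4 + D_5/(1+r)^5 + TV/(1+r)^5
    = 27831.71642 + 28065.37822 + 28301.00173 + 28538.60342 + 28778.19990 + 723666.44151 = 865181.34120

€865181.34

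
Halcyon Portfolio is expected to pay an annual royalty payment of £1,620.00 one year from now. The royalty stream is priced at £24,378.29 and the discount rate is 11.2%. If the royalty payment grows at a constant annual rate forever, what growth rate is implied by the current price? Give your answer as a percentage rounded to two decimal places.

4.55%

P = D₁/(r−g) ⇒ g = r − D₁/P = 0.112 − £1,620.00/£24,378.29 = 0.045547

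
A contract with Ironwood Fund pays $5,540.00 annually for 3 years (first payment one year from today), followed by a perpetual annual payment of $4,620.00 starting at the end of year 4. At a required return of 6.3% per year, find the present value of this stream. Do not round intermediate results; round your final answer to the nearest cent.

PV of 3-year annuity: $5,540.00 × [1 − (1+0.063)^−3] / 0.063 = 14726.67401
Perpetuity value at year 3: $4,620.00 / 0.063 = 73333.33333
PV of perpetuity: 73333.33333 / (1+0.063)^3 = 61052.24418
Total PV = 14726.67401 + 61052.24418 = 75778.91819

$75778.92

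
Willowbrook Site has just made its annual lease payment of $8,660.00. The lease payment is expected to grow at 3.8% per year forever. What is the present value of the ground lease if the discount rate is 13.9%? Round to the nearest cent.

$89000.79

D₁ = D₀ × (1 + g) = $8,660.00 × 1.038 = $8,989.0800
Growing perpetuity: P = D₁ / (r − g) = $8,989.0800 / (0.139 − 0.038) = $89,000.79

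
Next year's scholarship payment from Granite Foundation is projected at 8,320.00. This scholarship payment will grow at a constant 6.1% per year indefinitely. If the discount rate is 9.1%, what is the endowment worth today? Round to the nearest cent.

277333.33

Growing perpetuity: P = D₁ / (r − g) = 8,320.0000 / (0.091 − 0.061) = 277,333.33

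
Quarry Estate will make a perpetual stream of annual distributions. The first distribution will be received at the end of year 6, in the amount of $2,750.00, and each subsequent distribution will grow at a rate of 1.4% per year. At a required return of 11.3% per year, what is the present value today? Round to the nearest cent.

$16263.79

Value at end of year 5: C₁ / (r − g) = $2,750.00 / (0.113 − 0.014) = $27,777.7778
Discount to today: PV = $27,777.7778 / (1 + 0.113)^5 = $27,777.7778 / 1.707953 = $16,263.79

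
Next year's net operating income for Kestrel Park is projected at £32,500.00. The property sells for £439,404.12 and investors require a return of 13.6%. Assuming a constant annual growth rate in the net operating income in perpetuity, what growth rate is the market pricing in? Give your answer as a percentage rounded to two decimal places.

6.20%

P = D₁/(r−g) ⇒ g = r − D₁/P = 0.136 − £32,500.00/£439,404.12 = 0.062036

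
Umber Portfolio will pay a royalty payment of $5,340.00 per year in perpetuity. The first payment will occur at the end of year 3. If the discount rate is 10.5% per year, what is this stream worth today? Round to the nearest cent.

$41651.19

Value at end of year 2: C / r = $5,340.00 / 0.105 = $50,857.1429
Discount to today: PV = $50,857.1429 / (1 + 0.105)^2 = $50,857.1429 / 1.221025 = $41,651.19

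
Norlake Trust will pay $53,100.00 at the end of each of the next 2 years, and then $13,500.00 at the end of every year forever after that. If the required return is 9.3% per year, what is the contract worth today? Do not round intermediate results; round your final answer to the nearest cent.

PV of 2-year annuity: $53,100.00 × [1 − (1+0.093)^−2] / 0.093 = 93030.08666
Perpetuity value at year 2: $13,500.00 / 0.093 = 145161.29032
PV of perpetuity: 145161.29032 / (1+0.093)^2 = 121509.57337
Total PV = 93030.08666 + 121509.57337 = 214539.66004

$214539.66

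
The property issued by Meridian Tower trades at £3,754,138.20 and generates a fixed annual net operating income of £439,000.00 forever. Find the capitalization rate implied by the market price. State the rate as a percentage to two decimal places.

P = C/r ⇒ r = C/P = £439,000.00/£3,754,138.20 = 0.116938

11.69%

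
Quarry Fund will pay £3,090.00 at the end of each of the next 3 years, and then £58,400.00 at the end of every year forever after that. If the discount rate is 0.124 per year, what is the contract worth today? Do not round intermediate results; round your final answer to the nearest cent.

£339030.28

PV of 3-year annuity: £3,090.00 × [1 − (1+0.124)^−3] / 0.124 = 7370.94129
Perpetuity value at year 3: £58,400.00 / 0.124 = 470967.74194
PV of perpetuity: 470967.74194 / (1+0.124)^3 = 331659.33702
Total PV = 7370.94129 + 331659.33702 = 339030.27830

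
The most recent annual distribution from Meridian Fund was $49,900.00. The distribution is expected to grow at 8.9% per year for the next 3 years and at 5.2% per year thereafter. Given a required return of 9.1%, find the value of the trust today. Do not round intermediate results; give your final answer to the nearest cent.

$1487783.39

D_1 = 54341.10000
D_2 = 59177.45790
D_3 = 64444.25165
Terminal value at year 3: TV = D_3×(1+g_2)/(r−g_2) = 67795.35274/0.039 = 1738342.37792
P_0 = D_1/(1+r)^1 + D_2/(1+r)^2 + D_3/(1+r)^3 + TV/(1+r)^3
    = 49808.52429 + 49717.21627 + 49626.07564 + 1338631.57869 = 1487783.39489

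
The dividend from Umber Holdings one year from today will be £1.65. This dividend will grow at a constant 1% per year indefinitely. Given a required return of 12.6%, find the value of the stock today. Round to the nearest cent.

£14.22

Growing perpetuity: P = D₁ / (r − g) = £1.6500 / (0.126 − 0.01) = £14.22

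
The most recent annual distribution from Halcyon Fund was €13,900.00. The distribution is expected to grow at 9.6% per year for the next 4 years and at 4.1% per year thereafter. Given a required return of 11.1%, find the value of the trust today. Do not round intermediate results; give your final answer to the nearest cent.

D_1 = 15234.40000
D_2 = 16696.90240
D_3 = 18299.80503
D_4 = 20056.58631
Terminal value at year 4: TV = D_4×(1+g_2)/(r−g_2) = 20878.90635/0.07 = 298270.09075
P_0 = D_1/(1+r)^1 + D_2/(1+r)^2 + D_3/(1+r)^3 + D_4/(1+r)^4 + TV/(1+r)^4
    = 13712.33123 + 13527.19625 + 13344.56084 + 13164.39125 + 195773.30411 = 249521.78368

€249521.78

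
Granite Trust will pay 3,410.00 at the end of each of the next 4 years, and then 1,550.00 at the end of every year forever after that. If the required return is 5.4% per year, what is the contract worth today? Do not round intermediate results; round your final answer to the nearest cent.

PV of 4-year annuity: 3,410.00 × [1 − (1+0.054)^−4] / 0.054 = 11980.17954
Perpetuity value at year 4: 1,550.00 / 0.054 = 28703.70370
PV of perpetuity: 28703.70370 / (1+0.054)^4 = 23258.16755
Total PV = 11980.17954 + 23258.16755 = 35238.34709

35238.35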